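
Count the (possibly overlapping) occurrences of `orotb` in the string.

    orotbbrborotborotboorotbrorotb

Sliding a length-5 window over the 30 characters (26 positions):
  position 1–5: orotb
  position 9–13: orotb
  position 14–18: orotb
  position 20–24: orotb
  position 26–30: orotb

5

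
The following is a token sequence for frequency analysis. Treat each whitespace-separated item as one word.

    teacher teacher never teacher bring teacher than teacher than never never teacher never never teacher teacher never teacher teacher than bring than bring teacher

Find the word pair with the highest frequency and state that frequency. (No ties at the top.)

Bigram frequencies (highest first):
  never teacher: 4
  teacher teacher: 3
  teacher never: 3
  teacher than: 3
  bring teacher: 2
  never never: 2
  … (5 more, each ≤ 2)

"never teacher", 4 times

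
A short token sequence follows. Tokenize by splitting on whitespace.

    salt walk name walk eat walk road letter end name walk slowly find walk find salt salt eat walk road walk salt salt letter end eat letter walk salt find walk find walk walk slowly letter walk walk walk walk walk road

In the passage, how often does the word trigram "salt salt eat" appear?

Scanning the 40 overlapping trigram windows for "salt salt eat":
  position 16–18: salt salt eat

1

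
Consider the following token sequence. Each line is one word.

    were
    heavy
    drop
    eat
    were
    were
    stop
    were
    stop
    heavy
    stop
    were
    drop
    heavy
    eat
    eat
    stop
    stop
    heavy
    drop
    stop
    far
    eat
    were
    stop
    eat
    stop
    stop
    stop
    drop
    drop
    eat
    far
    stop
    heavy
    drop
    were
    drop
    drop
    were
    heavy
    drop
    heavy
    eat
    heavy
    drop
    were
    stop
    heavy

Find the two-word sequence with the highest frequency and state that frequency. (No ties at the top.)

Bigram frequencies (highest first):
  heavy drop: 5
  were stop: 4
  stop heavy: 4
  stop stop: 3
  drop were: 3
  were heavy: 2
  … (19 more, each ≤ 2)

"heavy drop", 5 times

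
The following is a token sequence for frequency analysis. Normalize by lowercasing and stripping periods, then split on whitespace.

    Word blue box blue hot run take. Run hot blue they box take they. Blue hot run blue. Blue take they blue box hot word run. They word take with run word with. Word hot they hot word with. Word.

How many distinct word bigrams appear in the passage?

31

40 tokens → 39 bigram windows in total.
Repeated bigrams (each contributes count−1 duplicates):
  blue box: 2
  blue hot: 2
  hot run: 2
  hot word: 2
  take they: 2
  they blue: 2
  with word: 2
  word with: 2
8 duplicate windows → 39 − 8 = 31 distinct.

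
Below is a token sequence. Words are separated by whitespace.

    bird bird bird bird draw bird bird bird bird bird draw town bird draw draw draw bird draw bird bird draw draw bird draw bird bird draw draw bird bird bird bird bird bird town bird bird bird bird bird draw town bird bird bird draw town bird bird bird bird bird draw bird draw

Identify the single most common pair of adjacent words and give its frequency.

"bird bird", 24 times

Bigram frequencies (highest first):
  bird bird: 24
  bird draw: 11
  draw bird: 7
  town bird: 4
  draw draw: 4
  draw town: 3
  … (1 more, each ≤ 1)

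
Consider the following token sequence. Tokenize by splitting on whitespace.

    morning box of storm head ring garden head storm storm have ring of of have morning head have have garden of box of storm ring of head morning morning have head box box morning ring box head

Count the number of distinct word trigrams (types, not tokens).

34

37 tokens → 35 trigram windows in total.
Repeated trigrams (each contributes count−1 duplicates):
  box of storm: 2
1 duplicate windows → 35 − 1 = 34 distinct.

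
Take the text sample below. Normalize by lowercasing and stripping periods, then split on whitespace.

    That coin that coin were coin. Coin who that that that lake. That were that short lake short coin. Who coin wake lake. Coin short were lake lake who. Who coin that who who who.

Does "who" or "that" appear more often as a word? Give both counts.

"that" (8 vs 7)

"who": 7 occurrences
"that": 8 occurrences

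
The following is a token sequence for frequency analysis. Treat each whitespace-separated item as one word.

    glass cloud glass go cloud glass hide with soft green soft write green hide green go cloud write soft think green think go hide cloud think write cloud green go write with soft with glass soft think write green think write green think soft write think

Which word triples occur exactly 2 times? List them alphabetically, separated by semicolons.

Trigram counts meeting the condition (exactly 2 times):
  think write green: 2
  write green think: 2

think write green; write green think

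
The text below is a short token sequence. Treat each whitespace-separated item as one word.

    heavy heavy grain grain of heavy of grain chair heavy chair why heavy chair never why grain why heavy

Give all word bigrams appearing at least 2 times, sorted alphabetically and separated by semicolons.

Bigram counts meeting the condition (at least 2 times):
  heavy chair: 2
  why heavy: 2

heavy chair; why heavy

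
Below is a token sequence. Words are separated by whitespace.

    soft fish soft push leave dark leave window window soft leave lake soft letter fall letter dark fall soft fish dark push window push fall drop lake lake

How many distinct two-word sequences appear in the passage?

28 tokens → 27 bigram windows in total.
Repeated bigrams (each contributes count−1 duplicates):
  soft fish: 2
1 duplicate windows → 27 − 1 = 26 distinct.

26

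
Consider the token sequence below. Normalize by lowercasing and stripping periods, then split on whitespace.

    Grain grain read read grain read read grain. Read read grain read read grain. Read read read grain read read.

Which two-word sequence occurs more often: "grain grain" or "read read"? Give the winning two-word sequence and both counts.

"read read" (7 vs 1)

"grain grain": 1 occurrence
"read read": 7 occurrences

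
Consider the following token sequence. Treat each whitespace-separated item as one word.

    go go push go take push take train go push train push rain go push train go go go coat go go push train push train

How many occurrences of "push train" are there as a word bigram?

4

Scanning the 25 overlapping bigram windows for "push train":
  position 10–11: push train
  position 15–16: push train
  position 23–24: push train
  position 25–26: push train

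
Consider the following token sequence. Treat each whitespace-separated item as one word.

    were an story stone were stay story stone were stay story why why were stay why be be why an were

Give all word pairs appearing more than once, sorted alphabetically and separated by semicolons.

Bigram counts meeting the condition (more than once):
  stay story: 2
  stone were: 2
  story stone: 2
  were stay: 3

stay story; stone were; story stone; were stay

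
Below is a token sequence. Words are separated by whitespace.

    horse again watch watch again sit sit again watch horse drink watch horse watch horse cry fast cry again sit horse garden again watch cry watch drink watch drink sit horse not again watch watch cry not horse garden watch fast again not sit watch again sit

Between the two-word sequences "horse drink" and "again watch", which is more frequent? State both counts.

"again watch" (4 vs 1)

"horse drink": 1 occurrence
"again watch": 4 occurrences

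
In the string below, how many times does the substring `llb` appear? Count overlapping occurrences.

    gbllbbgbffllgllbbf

2

Sliding a length-3 window over the 18 characters (16 positions):
  position 3–5: llb
  position 14–16: llb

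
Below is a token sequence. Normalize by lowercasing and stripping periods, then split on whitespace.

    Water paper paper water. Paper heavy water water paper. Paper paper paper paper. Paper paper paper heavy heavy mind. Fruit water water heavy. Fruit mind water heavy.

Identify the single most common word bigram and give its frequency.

"paper paper", 8 times

Bigram frequencies (highest first):
  paper paper: 8
  water paper: 3
  paper heavy: 2
  water water: 2
  water heavy: 2
  paper water: 1
  … (8 more, each ≤ 1)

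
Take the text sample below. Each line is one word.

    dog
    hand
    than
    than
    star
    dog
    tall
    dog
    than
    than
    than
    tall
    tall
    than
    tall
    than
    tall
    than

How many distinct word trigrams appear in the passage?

14

18 tokens → 16 trigram windows in total.
Repeated trigrams (each contributes count−1 duplicates):
  tall than tall: 2
  than tall than: 2
2 duplicate windows → 16 − 2 = 14 distinct.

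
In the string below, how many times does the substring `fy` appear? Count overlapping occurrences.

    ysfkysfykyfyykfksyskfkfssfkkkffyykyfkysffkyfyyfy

Sliding a length-2 window over the 48 characters (47 positions):
  position 7–8: fy
  position 11–12: fy
  position 31–32: fy
  position 44–45: fy
  position 47–48: fy

5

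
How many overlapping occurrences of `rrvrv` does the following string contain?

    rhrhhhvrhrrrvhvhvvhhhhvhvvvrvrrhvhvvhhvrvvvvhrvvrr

0

Sliding a length-5 window over the 50 characters (46 positions):
  (no match at any position)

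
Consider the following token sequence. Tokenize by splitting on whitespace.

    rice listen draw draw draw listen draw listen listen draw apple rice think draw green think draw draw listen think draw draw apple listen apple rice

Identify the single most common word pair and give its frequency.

Bigram frequencies (highest first):
  draw draw: 4
  listen draw: 3
  draw listen: 3
  think draw: 3
  draw apple: 2
  apple rice: 2
  … (8 more, each ≤ 1)

"draw draw", 4 times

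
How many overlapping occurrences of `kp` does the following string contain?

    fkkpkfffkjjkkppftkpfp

3

Sliding a length-2 window over the 21 characters (20 positions):
  position 3–4: kp
  position 13–14: kp
  position 18–19: kp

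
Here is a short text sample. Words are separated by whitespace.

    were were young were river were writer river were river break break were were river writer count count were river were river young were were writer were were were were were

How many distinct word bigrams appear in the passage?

16

31 tokens → 30 bigram windows in total.
Repeated bigrams (each contributes count−1 duplicates):
  were were: 7
  were river: 5
  river were: 3
  were writer: 2
  young were: 2
14 duplicate windows → 30 − 14 = 16 distinct.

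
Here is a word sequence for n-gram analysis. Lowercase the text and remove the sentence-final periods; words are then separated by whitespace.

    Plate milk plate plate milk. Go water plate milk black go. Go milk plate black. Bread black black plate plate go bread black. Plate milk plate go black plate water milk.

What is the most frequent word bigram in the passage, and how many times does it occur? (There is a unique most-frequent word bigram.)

Bigram frequencies (highest first):
  plate milk: 4
  milk plate: 3
  black plate: 3
  plate plate: 2
  bread black: 2
  plate go: 2
  … (14 more, each ≤ 1)

"plate milk", 4 times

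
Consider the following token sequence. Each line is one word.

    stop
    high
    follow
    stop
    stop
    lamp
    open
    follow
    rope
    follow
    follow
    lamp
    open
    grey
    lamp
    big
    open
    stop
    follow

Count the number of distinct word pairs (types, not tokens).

19 tokens → 18 bigram windows in total.
Repeated bigrams (each contributes count−1 duplicates):
  lamp open: 2
1 duplicate windows → 18 − 1 = 17 distinct.

17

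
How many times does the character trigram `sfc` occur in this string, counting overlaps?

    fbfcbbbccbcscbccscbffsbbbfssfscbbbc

0

Sliding a length-3 window over the 35 characters (33 positions):
  (no match at any position)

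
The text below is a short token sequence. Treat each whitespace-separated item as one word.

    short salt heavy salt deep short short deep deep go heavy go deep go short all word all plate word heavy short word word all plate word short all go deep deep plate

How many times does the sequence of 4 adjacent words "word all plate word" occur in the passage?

Scanning the 30 overlapping 4-gram windows for "word all plate word":
  position 17–20: word all plate word
  position 24–27: word all plate word

2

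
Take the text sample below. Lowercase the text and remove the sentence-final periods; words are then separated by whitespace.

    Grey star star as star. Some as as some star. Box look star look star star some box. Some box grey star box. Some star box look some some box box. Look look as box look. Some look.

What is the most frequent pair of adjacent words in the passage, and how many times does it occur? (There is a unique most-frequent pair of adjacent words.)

"box look", 4 times

Bigram frequencies (highest first):
  box look: 4
  star box: 3
  some box: 3
  grey star: 2
  star star: 2
  star some: 2
  … (17 more, each ≤ 2)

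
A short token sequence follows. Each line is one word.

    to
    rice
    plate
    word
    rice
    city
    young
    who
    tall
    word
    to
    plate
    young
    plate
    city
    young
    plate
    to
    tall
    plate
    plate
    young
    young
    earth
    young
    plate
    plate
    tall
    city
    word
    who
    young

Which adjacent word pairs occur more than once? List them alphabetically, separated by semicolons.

city young; plate plate; plate young; young plate

Bigram counts meeting the condition (more than once):
  city young: 2
  plate plate: 2
  plate young: 2
  young plate: 3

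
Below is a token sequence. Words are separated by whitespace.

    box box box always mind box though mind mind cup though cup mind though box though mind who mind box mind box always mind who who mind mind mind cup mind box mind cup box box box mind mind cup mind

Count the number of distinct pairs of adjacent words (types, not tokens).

18

41 tokens → 40 bigram windows in total.
Repeated bigrams (each contributes count−1 duplicates):
  box box: 4
  mind box: 4
  mind cup: 4
  mind mind: 4
  box mind: 3
  cup mind: 3
  always mind: 2
  box always: 2
  … (4 more repeated)
22 duplicate windows → 40 − 22 = 18 distinct.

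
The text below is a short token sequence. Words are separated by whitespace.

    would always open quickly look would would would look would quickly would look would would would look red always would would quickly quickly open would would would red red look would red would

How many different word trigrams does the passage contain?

26

33 tokens → 31 trigram windows in total.
Repeated trigrams (each contributes count−1 duplicates):
  would would would: 3
  look would would: 2
  would look would: 2
  would would look: 2
5 duplicate windows → 31 − 5 = 26 distinct.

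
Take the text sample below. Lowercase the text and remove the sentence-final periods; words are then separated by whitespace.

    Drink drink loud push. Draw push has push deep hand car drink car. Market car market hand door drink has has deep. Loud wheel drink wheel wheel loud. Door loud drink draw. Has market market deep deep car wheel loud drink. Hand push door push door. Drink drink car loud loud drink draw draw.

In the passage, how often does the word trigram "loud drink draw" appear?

Scanning the 52 overlapping trigram windows for "loud drink draw":
  position 30–32: loud drink draw
  position 51–53: loud drink draw

2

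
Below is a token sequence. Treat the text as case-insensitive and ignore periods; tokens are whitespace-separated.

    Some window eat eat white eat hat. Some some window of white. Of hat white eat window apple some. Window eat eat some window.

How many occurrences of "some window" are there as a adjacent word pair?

Scanning the 23 overlapping bigram windows for "some window":
  position 1–2: some window
  position 9–10: some window
  position 19–20: some window
  position 23–24: some window

4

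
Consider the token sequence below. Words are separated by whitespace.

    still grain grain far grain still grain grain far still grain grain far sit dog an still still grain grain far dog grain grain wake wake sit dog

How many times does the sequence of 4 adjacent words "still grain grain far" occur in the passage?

Scanning the 25 overlapping 4-gram windows for "still grain grain far":
  position 1–4: still grain grain far
  position 6–9: still grain grain far
  position 10–13: still grain grain far
  position 18–21: still grain grain far

4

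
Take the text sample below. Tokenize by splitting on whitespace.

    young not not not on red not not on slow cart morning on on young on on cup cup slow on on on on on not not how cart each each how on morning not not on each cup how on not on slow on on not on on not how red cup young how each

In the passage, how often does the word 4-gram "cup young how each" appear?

1

Scanning the 53 overlapping 4-gram windows for "cup young how each":
  position 53–56: cup young how each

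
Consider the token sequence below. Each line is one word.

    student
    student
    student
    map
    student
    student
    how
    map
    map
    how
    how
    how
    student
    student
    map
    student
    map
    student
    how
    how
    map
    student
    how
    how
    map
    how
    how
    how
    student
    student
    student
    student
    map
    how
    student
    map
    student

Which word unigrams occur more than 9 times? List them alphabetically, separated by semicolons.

how; student

Unigram counts meeting the condition (more than 9 times):
  how: 12
  student: 16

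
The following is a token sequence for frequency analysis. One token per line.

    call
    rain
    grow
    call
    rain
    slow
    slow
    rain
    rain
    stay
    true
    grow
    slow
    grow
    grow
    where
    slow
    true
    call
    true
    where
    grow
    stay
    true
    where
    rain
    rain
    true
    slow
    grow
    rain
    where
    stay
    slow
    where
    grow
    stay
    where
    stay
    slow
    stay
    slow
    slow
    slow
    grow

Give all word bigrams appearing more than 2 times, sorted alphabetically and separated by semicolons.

Bigram counts meeting the condition (more than 2 times):
  slow grow: 3
  slow slow: 3
  stay slow: 3

slow grow; slow slow; stay slow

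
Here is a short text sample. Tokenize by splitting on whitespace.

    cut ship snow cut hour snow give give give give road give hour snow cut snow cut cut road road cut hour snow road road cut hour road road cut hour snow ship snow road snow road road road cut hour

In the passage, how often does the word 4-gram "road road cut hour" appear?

4

Scanning the 38 overlapping 4-gram windows for "road road cut hour":
  position 19–22: road road cut hour
  position 24–27: road road cut hour
  position 28–31: road road cut hour
  position 38–41: road road cut hour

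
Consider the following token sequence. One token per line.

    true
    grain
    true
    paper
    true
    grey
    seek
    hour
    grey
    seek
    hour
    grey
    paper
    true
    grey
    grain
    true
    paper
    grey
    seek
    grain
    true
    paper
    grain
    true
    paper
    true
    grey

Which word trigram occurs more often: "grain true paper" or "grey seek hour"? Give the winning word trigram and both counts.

"grain true paper" (4 vs 2)

"grain true paper": 4 occurrences
"grey seek hour": 2 occurrences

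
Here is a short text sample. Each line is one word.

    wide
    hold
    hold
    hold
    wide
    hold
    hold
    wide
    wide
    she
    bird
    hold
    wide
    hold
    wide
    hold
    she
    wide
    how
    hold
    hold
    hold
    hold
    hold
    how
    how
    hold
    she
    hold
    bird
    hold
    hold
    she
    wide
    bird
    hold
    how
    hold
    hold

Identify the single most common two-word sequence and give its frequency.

"hold hold", 9 times

Bigram frequencies (highest first):
  hold hold: 9
  wide hold: 4
  hold wide: 4
  bird hold: 3
  hold she: 3
  how hold: 3
  … (10 more, each ≤ 2)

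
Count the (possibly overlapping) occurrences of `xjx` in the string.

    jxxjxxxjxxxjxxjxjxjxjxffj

Sliding a length-3 window over the 25 characters (23 positions):
  position 3–5: xjx
  position 7–9: xjx
  position 11–13: xjx
  position 14–16: xjx
  position 16–18: xjx
  position 18–20: xjx
  position 20–22: xjx

7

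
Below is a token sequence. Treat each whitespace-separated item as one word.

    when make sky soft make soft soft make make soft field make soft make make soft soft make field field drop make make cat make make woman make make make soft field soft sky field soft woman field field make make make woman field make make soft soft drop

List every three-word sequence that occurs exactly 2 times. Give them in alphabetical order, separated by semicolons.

field make make; make make make; make make woman; make soft field; soft make make; soft soft make

Trigram counts meeting the condition (exactly 2 times):
  field make make: 2
  make make make: 2
  make make woman: 2
  make soft field: 2
  soft make make: 2
  soft soft make: 2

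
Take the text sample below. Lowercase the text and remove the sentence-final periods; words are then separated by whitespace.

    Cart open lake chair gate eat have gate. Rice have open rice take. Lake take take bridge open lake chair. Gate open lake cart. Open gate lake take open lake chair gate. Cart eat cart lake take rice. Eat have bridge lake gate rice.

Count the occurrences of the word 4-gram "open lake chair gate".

3

Scanning the 41 overlapping 4-gram windows for "open lake chair gate":
  position 2–5: open lake chair gate
  position 18–21: open lake chair gate
  position 29–32: open lake chair gate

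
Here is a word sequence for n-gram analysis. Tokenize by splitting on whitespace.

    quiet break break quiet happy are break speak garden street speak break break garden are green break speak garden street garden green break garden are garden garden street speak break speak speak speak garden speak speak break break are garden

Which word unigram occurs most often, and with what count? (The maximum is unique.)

"break", 10 times

Unigram frequencies (highest first):
  break: 10
  speak: 9
  garden: 9
  are: 4
  street: 3
  quiet: 2
  … (2 more, each ≤ 2)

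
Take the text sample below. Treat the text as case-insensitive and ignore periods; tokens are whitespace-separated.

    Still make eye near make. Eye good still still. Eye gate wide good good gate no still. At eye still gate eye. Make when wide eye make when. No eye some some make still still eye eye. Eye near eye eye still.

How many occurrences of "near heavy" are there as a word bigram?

0

Scanning the 41 overlapping bigram windows for "near heavy":
  (none found)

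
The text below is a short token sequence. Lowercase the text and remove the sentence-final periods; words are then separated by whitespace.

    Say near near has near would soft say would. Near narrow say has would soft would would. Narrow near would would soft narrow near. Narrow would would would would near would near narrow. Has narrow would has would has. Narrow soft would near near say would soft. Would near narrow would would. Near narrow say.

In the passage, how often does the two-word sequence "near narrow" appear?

5

Scanning the 54 overlapping bigram windows for "near narrow":
  position 10–11: near narrow
  position 24–25: near narrow
  position 32–33: near narrow
  position 49–50: near narrow
  position 53–54: near narrow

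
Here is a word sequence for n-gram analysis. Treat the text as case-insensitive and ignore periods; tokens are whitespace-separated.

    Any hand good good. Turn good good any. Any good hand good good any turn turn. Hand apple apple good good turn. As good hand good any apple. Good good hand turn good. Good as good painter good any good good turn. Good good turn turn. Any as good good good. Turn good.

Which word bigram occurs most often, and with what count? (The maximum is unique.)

"good good", 10 times

Bigram frequencies (highest first):
  good good: 10
  good turn: 5
  turn good: 4
  good any: 4
  hand good: 3
  good hand: 3
  … (18 more, each ≤ 3)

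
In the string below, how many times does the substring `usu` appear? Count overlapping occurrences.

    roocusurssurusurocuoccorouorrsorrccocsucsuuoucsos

2

Sliding a length-3 window over the 49 characters (47 positions):
  position 5–7: usu
  position 13–15: usu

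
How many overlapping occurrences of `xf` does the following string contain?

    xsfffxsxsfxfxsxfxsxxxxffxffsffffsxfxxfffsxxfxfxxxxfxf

10

Sliding a length-2 window over the 53 characters (52 positions):
  position 11–12: xf
  position 15–16: xf
  position 22–23: xf
  position 25–26: xf
  position 34–35: xf
  position 37–38: xf
  position 43–44: xf
  position 45–46: xf
  position 50–51: xf
  position 52–53: xf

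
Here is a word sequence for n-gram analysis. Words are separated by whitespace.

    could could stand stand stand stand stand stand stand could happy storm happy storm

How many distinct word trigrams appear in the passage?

14 tokens → 12 trigram windows in total.
Repeated trigrams (each contributes count−1 duplicates):
  stand stand stand: 5
4 duplicate windows → 12 − 4 = 8 distinct.

8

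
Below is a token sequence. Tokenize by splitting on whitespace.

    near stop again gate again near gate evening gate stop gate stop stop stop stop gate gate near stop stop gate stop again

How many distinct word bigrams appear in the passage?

13

23 tokens → 22 bigram windows in total.
Repeated bigrams (each contributes count−1 duplicates):
  stop stop: 4
  gate stop: 3
  stop gate: 3
  near stop: 2
  stop again: 2
9 duplicate windows → 22 − 9 = 13 distinct.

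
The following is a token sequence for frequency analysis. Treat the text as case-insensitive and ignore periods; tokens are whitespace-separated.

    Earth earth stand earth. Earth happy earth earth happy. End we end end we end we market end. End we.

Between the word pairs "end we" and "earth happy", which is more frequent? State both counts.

"end we": 4 occurrences
"earth happy": 2 occurrences

"end we" (4 vs 2)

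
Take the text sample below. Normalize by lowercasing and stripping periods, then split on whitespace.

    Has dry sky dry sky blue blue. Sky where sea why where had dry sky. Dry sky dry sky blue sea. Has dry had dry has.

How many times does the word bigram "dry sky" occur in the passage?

5

Scanning the 25 overlapping bigram windows for "dry sky":
  position 2–3: dry sky
  position 4–5: dry sky
  position 14–15: dry sky
  position 16–17: dry sky
  position 18–19: dry sky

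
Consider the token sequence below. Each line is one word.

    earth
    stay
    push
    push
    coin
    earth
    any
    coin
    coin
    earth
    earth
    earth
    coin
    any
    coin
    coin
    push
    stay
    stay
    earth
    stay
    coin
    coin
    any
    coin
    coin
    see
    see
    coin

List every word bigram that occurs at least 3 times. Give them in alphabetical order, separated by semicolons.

any coin; coin coin

Bigram counts meeting the condition (at least 3 times):
  any coin: 3
  coin coin: 4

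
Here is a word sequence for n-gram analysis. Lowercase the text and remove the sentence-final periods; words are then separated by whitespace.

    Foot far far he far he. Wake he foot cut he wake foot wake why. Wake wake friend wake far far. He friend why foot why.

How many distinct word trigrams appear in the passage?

23

26 tokens → 24 trigram windows in total.
Repeated trigrams (each contributes count−1 duplicates):
  far far he: 2
1 duplicate windows → 24 − 1 = 23 distinct.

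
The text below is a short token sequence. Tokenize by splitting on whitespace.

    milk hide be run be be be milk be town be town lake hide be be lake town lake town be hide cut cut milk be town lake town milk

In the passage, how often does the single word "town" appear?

Scanning the 30 tokens for "town":
  position 10: town
  position 12: town
  position 18: town
  position 20: town
  position 27: town
  position 29: town

6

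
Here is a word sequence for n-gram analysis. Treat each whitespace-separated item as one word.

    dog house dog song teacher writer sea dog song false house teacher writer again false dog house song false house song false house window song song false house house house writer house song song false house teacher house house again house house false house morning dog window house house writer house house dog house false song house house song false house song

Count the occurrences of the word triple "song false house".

Scanning the 60 overlapping trigram windows for "song false house":
  position 9–11: song false house
  position 18–20: song false house
  position 21–23: song false house
  position 26–28: song false house
  position 34–36: song false house
  position 59–61: song false house

6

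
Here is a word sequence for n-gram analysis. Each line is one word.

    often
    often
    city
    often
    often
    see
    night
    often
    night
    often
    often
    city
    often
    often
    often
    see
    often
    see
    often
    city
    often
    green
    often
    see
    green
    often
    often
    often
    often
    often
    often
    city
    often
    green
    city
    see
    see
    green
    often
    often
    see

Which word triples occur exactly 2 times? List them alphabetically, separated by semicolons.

Trigram counts meeting the condition (exactly 2 times):
  city often green: 2
  city often often: 2
  green often often: 2
  often see often: 2
  see green often: 2

city often green; city often often; green often often; often see often; see green often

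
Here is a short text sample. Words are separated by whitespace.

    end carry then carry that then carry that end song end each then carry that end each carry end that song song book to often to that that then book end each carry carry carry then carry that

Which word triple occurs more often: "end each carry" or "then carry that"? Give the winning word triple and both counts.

"then carry that" (4 vs 2)

"end each carry": 2 occurrences
"then carry that": 4 occurrences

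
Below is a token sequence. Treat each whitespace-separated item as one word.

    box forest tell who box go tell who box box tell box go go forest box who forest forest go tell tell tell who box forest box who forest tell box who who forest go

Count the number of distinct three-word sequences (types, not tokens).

29

35 tokens → 33 trigram windows in total.
Repeated trigrams (each contributes count−1 duplicates):
  tell who box: 3
  box who forest: 2
  forest box who: 2
4 duplicate windows → 33 − 4 = 29 distinct.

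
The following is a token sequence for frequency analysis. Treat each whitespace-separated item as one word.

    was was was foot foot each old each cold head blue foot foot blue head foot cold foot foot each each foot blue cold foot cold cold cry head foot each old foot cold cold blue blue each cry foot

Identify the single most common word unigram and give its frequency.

"foot", 12 times

Unigram frequencies (highest first):
  foot: 12
  cold: 7
  each: 6
  blue: 5
  was: 3
  head: 3
  … (2 more, each ≤ 2)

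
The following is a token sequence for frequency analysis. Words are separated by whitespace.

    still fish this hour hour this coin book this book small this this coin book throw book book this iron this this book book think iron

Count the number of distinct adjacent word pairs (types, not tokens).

26 tokens → 25 bigram windows in total.
Repeated bigrams (each contributes count−1 duplicates):
  book book: 2
  book this: 2
  coin book: 2
  this book: 2
  this coin: 2
  this this: 2
6 duplicate windows → 25 − 6 = 19 distinct.

19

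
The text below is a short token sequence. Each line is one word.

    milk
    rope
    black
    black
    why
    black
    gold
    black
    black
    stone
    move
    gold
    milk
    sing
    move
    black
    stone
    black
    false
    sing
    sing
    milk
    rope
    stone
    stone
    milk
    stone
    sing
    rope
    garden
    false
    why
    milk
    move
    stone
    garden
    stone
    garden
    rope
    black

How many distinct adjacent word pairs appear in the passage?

34

40 tokens → 39 bigram windows in total.
Repeated bigrams (each contributes count−1 duplicates):
  black black: 2
  black stone: 2
  milk rope: 2
  rope black: 2
  stone garden: 2
5 duplicate windows → 39 − 5 = 34 distinct.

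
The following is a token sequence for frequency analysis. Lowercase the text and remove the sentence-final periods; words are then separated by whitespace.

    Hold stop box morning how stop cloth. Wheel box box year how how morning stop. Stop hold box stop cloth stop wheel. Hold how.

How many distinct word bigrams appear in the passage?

22

24 tokens → 23 bigram windows in total.
Repeated bigrams (each contributes count−1 duplicates):
  stop cloth: 2
1 duplicate windows → 23 − 1 = 22 distinct.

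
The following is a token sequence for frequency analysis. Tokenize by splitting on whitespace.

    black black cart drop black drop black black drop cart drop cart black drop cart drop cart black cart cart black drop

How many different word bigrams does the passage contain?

22 tokens → 21 bigram windows in total.
Repeated bigrams (each contributes count−1 duplicates):
  black drop: 4
  drop cart: 4
  cart black: 3
  cart drop: 3
  black black: 2
  black cart: 2
  drop black: 2
13 duplicate windows → 21 − 13 = 8 distinct.

8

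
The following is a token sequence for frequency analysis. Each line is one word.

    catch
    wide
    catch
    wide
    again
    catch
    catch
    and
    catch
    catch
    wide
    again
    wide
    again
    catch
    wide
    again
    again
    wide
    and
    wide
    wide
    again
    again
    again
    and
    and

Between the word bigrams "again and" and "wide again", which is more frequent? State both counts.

"again and": 1 occurrence
"wide again": 5 occurrences

"wide again" (5 vs 1)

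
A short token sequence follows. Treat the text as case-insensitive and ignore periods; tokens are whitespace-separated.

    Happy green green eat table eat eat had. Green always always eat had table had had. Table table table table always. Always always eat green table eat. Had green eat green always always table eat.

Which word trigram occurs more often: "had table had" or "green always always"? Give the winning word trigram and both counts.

"green always always" (2 vs 1)

"had table had": 1 occurrence
"green always always": 2 occurrences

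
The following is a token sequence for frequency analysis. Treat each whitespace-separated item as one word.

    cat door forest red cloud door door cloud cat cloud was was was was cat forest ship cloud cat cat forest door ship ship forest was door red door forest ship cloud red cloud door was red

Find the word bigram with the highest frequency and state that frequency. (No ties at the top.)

Bigram frequencies (highest first):
  was was: 3
  door forest: 2
  red cloud: 2
  cloud door: 2
  cloud cat: 2
  cat forest: 2
  … (21 more, each ≤ 2)

"was was", 3 times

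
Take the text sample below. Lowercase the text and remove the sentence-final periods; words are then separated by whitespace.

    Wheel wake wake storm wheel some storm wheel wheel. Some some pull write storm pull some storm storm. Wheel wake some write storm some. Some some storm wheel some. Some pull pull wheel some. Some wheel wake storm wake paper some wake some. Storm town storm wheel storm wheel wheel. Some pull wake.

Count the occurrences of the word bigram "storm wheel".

6

Scanning the 52 overlapping bigram windows for "storm wheel":
  position 4–5: storm wheel
  position 7–8: storm wheel
  position 18–19: storm wheel
  position 27–28: storm wheel
  position 46–47: storm wheel
  position 48–49: storm wheel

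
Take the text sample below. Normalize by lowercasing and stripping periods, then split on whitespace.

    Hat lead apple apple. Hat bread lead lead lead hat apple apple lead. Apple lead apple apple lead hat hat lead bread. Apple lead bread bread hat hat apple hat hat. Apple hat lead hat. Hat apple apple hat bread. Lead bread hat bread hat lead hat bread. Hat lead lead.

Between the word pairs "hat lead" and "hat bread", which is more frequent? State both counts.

"hat lead" (5 vs 4)

"hat lead": 5 occurrences
"hat bread": 4 occurrences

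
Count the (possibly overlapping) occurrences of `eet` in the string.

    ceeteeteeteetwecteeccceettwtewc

Sliding a length-3 window over the 31 characters (29 positions):
  position 2–4: eet
  position 5–7: eet
  position 8–10: eet
  position 11–13: eet
  position 23–25: eet

5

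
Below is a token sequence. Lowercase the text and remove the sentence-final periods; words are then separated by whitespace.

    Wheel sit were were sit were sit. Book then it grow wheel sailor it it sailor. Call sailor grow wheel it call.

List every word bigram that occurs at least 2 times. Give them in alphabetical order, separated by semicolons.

grow wheel; sit were; were sit

Bigram counts meeting the condition (at least 2 times):
  grow wheel: 2
  sit were: 2
  were sit: 2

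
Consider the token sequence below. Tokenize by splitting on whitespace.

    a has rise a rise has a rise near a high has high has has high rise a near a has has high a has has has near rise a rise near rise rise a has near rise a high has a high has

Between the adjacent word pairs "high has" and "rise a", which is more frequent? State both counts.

"rise a" (5 vs 4)

"high has": 4 occurrences
"rise a": 5 occurrences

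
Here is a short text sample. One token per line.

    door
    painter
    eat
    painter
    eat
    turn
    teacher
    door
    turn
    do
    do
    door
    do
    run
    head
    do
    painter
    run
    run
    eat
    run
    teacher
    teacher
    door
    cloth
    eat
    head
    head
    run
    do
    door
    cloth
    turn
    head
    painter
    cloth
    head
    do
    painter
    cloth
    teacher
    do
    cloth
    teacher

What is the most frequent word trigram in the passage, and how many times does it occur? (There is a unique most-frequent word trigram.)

"head do painter", 2 times

Trigram frequencies (highest first):
  head do painter: 2
  door painter eat: 1
  painter eat painter: 1
  eat painter eat: 1
  painter eat turn: 1
  eat turn teacher: 1
  … (35 more, each ≤ 1)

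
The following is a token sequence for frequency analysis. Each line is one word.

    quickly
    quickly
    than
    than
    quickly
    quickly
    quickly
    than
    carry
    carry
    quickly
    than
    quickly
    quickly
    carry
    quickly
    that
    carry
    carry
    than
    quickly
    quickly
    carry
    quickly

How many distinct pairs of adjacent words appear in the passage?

11

24 tokens → 23 bigram windows in total.
Repeated bigrams (each contributes count−1 duplicates):
  quickly quickly: 5
  carry quickly: 3
  quickly than: 3
  than quickly: 3
  carry carry: 2
  quickly carry: 2
12 duplicate windows → 23 − 12 = 11 distinct.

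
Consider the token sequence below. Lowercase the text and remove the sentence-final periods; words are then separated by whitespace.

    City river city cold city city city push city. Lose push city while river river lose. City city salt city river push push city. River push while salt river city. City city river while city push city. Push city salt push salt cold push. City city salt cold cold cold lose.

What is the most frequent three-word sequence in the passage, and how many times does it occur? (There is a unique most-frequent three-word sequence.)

"city push city", 3 times

Trigram frequencies (highest first):
  city push city: 3
  city city city: 2
  city city salt: 2
  city river push: 2
  city river city: 1
  river city cold: 1
  … (38 more, each ≤ 1)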